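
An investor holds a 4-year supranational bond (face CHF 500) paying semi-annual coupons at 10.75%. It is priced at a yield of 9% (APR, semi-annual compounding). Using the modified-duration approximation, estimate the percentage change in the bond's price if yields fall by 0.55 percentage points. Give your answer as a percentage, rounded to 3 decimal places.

Periodic yield y = 0.045. Modified duration first:
  t   CF        PV=CF/(1+0.045)^t    t·PV
  1       26.875        25.7177        25.7177
  2       26.875        24.6102        49.2205
  3       26.875        23.5505        70.6514
  4       26.875        22.5363        90.1453
  5       26.875        21.5659       107.8294
  6       26.875        20.6372       123.8232
  7       26.875        19.7485       138.2396
  8      526.875       370.4907     2,963.9253
  Σ                    528.8570     3,569.5524
P = 528.8570; D_Mac = 6.74956 half-year periods = 3.37478 yrs; D_mod = 3.37478/(1+0.045) = 3.22945 yrs.
ΔP/P ≈ -D_mod · Δy = -3.22945 × (-0.0055) = +0.017762 = +1.7762%.

+1.776%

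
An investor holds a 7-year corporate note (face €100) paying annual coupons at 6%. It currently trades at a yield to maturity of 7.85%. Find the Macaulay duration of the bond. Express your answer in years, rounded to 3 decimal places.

5.852 years

Periodic yield y = 0.0785. Discount each cash flow and weight by its year:
  t   CF        PV=CF/(1+0.0785)^t    t·PV
  1         6.00         5.5633         5.5633
  2         6.00         5.1584        10.3167
  3         6.00         4.7829        14.3487
  4         6.00         4.4348        17.7391
  5         6.00         4.1120        20.5599
  6         6.00         3.8127        22.8761
  7       106.00        62.4547       437.1826
  Σ                     90.3186       528.5863
Price P = Σ PV = 90.3186.
Macaulay duration = Σ(t·PV) / P = 528.5863 / 90.3186 = 5.85246 years.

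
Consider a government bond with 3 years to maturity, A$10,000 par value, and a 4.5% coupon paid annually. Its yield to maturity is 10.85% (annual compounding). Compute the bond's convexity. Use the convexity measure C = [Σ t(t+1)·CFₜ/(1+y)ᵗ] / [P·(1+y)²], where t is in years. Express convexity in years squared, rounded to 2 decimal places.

9.16

With y = 0.1085:
  t   CF        PV=CF/(1+0.1085)^t    t·PV        t(t+1)·PV
  1       450.00       405.9540       405.9540         811.9080
  2       450.00       366.2192       732.4384       2,197.3152
  3    10,450.00     7,672.0107    23,016.0320      92,064.1280
  Σ                  8,444.1839    24,154.4244      95,073.3513
P = 8,444.1839.
Convexity = Σ t(t+1)·PV / [P·(1+y)²] = 95,073.3513 / (8,444.1839 × 1.228772) = 9.16283.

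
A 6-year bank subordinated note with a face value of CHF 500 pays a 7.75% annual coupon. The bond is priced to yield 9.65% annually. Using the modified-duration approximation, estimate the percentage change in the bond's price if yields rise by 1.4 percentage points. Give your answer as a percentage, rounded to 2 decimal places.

-6.35%

Periodic yield y = 0.0965. Modified duration first:
  t   CF        PV=CF/(1+0.0965)^t    t·PV
  1        38.75        35.3397        35.3397
  2        38.75        32.2296        64.4591
  3        38.75        29.3931        88.1794
  4        38.75        26.8063       107.2253
  5        38.75        24.4472       122.2358
  6       538.75       309.9813     1,859.8877
  Σ                    458.1972     2,277.3270
P = 458.1972; D_Mac = 4.97019 yrs; D_mod = 4.97019/(1+0.0965) = 4.53278 yrs.
ΔP/P ≈ -D_mod · Δy = -4.53278 × (+0.014) = -0.063459 = -6.3459%.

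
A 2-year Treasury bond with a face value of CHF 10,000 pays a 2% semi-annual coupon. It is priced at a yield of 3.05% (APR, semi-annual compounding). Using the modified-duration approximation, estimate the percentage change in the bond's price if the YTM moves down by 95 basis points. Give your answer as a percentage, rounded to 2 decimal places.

+1.84%

Periodic yield y = 0.01525. Modified duration first:
  t   CF        PV=CF/(1+0.01525)^t    t·PV
  1       100.00        98.4979        98.4979
  2       100.00        97.0184       194.0368
  3       100.00        95.5611       286.6832
  4    10,100.00     9,506.6911    38,026.7643
  Σ                  9,797.7684    38,605.9821
P = 9,797.7684; D_Mac = 3.94028 half-year periods = 1.97014 yrs; D_mod = 1.97014/(1+0.01525) = 1.94055 yrs.
ΔP/P ≈ -D_mod · Δy = -1.94055 × (-0.0095) = +0.018435 = +1.8435%.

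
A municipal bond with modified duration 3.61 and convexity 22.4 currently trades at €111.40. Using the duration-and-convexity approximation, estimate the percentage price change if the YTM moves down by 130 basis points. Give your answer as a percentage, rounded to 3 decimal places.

+4.882%

Duration effect: -D_mod·Δy = -3.61 × (-0.013) = +0.046930
Convexity effect: ½·C·(Δy)² = 0.5 × 22.4 × (-0.013)² = +0.0018928
ΔP/P ≈ +0.046930 + 0.0018928 = +0.0488228
= +4.88228%.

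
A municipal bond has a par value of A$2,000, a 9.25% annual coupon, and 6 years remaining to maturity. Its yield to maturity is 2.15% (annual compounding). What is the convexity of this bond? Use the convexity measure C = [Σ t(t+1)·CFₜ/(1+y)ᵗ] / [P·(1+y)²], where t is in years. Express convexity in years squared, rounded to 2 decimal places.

31.82

With y = 0.0215:
  t   CF        PV=CF/(1+0.0215)^t    t·PV        t(t+1)·PV
  1       185.00       181.1062       181.1062         362.2124
  2       185.00       177.2944       354.5888       1,063.7663
  3       185.00       173.5628       520.6884       2,082.7534
  4       185.00       169.9097       679.6389       3,398.1946
  5       185.00       166.3336       831.6678       4,990.0067
  6     2,185.00     1,923.1857    11,539.1141      80,773.7984
  Σ                  2,791.3924    14,106.8041      92,670.7318
P = 2,791.3924.
Convexity = Σ t(t+1)·PV / [P·(1+y)²] = 92,670.7318 / (2,791.3924 × 1.043462) = 31.81596.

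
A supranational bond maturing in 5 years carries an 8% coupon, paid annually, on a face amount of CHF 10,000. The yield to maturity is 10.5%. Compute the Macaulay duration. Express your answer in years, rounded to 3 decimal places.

4.274 years

Periodic yield y = 0.105. Discount each cash flow and weight by its year:
  t   CF        PV=CF/(1+0.105)^t    t·PV
  1       800.00       723.9819       723.9819
  2       800.00       655.1872     1,310.3745
  3       800.00       592.9296     1,778.7889
  4       800.00       536.5879     2,146.3516
  5    10,800.00     6,555.5988    32,777.9939
  Σ                  9,064.2854    38,737.4907
Price P = Σ PV = 9,064.2854.
Macaulay duration = Σ(t·PV) / P = 38,737.4907 / 9,064.2854 = 4.27364 years.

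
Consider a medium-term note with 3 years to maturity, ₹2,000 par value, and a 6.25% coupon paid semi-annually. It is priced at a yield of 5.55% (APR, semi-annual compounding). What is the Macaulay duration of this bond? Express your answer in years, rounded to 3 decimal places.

2.784 years

Periodic yield y = 0.02775. Discount each cash flow and weight by its period:
  t   CF        PV=CF/(1+0.02775)^t    t·PV
  1        62.50        60.8125        60.8125
  2        62.50        59.1705       118.3409
  3        62.50        57.5728       172.7185
  4        62.50        56.0183       224.0733
  5        62.50        54.5058       272.5289
  6     2,062.50     1,750.1249    10,500.7494
  Σ                  2,038.2048    11,349.2235
Price P = Σ PV = 2,038.2048.
Macaulay duration = Σ(t·PV) / P = 11,349.2235 / 2,038.2048 = 5.56825 half-year periods.
In years: 5.56825 / 2 = 2.78412 years.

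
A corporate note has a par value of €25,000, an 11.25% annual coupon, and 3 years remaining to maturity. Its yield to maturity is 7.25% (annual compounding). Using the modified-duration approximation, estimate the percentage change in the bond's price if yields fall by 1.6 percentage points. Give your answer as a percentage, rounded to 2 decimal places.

Periodic yield y = 0.0725. Modified duration first:
  t   CF        PV=CF/(1+0.0725)^t    t·PV
  1     2,812.50     2,622.3776     2,622.3776
  2     2,812.50     2,445.1073     4,890.2147
  3    27,812.50    22,544.8903    67,634.6708
  Σ                 27,612.3752    75,147.2631
P = 27,612.3752; D_Mac = 2.72151 yrs; D_mod = 2.72151/(1+0.0725) = 2.53754 yrs.
ΔP/P ≈ -D_mod · Δy = -2.53754 × (-0.016) = +0.040601 = +4.0601%.

+4.06%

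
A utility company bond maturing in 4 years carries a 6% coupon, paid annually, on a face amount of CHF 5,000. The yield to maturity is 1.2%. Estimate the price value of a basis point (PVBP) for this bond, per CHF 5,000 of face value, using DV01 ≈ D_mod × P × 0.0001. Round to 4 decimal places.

Periodic yield y = 0.012.
  t   CF        PV=CF/(1+0.012)^t    t·PV
  1       300.00       296.4427       296.4427
  2       300.00       292.9276       585.8551
  3       300.00       289.4541       868.3623
  4     5,300.00     5,053.0526    20,212.2104
  Σ                  5,931.8770    21,962.8705
P = 5,931.8770; D_Mac = 3.70252 yrs; D_mod = 3.65861 yrs.
DV01 ≈ 3.65861 × 5,931.8770 × 0.0001 = 2.170244.

CHF 2.1702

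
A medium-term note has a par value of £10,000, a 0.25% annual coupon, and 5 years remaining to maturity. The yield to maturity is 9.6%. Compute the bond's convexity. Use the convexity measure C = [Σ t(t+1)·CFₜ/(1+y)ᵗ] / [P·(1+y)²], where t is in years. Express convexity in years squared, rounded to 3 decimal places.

24.760

With y = 0.096:
  t   CF        PV=CF/(1+0.096)^t    t·PV        t(t+1)·PV
  1        25.00        22.8102        22.8102          45.6204
  2        25.00        20.8122        41.6245         124.8735
  3        25.00        18.9893        56.9678         227.8713
  4        25.00        17.3260        69.3039         346.5196
  5    10,025.00     6,339.1585    31,695.7925     190,174.7549
  Σ                  6,419.0962    31,886.4989     190,919.6397
P = 6,419.0962.
Convexity = Σ t(t+1)·PV / [P·(1+y)²] = 190,919.6397 / (6,419.0962 × 1.201216) = 24.76028.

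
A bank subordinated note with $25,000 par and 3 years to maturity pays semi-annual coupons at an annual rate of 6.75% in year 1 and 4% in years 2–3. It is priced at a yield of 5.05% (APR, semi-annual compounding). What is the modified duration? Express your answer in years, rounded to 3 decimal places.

Periodic yield y = 0.02525. First find Macaulay duration:
  t   CF        PV=CF/(1+0.02525)^t    t·PV
  1       843.75       822.9700       822.9700
  2       843.75       802.7018     1,605.4036
  3       500.00       463.9601     1,391.8804
  4       500.00       452.5337     1,810.1347
  5       500.00       441.3886     2,206.9430
  6    25,500.00    21,956.4191   131,738.5148
  Σ                 24,939.9733   139,575.8465
P = 24,939.9733; Macaulay duration = 139,575.8465 / 24,939.9733 = 5.59647 half-year periods = 2.79824 years.
Modified duration = D_Mac / (1 + y) = 2.79824 / 1.02525 = 2.72932 years.

2.729 years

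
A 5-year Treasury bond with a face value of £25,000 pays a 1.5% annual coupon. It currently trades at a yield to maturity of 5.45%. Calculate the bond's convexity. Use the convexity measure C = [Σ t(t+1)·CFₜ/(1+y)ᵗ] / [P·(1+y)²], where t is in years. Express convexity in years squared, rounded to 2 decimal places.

25.82

With y = 0.0545:
  t   CF        PV=CF/(1+0.0545)^t    t·PV        t(t+1)·PV
  1       375.00       355.6188       355.6188         711.2376
  2       375.00       337.2392       674.4785       2,023.4354
  3       375.00       319.8096       959.4288       3,837.7154
  4       375.00       303.2808     1,213.1232       6,065.6162
  5    25,375.00    19,461.3575    97,306.7875     583,840.7249
  Σ                 20,777.3059   100,509.4368     596,478.7295
P = 20,777.3059.
Convexity = Σ t(t+1)·PV / [P·(1+y)²] = 596,478.7295 / (20,777.3059 × 1.111970) = 25.81740.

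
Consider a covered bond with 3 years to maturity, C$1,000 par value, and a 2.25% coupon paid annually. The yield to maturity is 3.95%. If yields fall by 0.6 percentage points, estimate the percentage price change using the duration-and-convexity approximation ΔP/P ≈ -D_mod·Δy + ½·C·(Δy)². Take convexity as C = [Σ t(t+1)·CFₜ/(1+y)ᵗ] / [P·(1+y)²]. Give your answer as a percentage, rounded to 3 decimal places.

+1.712%

With y = 0.0395:
  t   CF        PV=CF/(1+0.0395)^t    t·PV        t(t+1)·PV
  1        22.50        21.6450        21.6450          43.2900
  2        22.50        20.8225        41.6451         124.9352
  3     1,022.50       910.3111     2,730.9333      10,923.7331
  Σ                    952.7786     2,794.2234      11,091.9584
P = 952.7786; D_Mac = 2.93271 yrs; D_mod = 2.82127 yrs; C = 10.77376.
Duration effect: -2.82127 × (-0.006) = +0.016928
Convexity effect: 0.5 × 10.77376 × (-0.006)² = +0.0001939
ΔP/P ≈ +0.016928 + 0.0001939 = +0.017122 = +1.7122%.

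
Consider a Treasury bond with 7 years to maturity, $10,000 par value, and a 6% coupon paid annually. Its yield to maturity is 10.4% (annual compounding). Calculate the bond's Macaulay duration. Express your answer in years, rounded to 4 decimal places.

Periodic yield y = 0.104. Discount each cash flow and weight by its year:
  t   CF        PV=CF/(1+0.104)^t    t·PV
  1       600.00       543.4783       543.4783
  2       600.00       492.2810       984.5621
  3       600.00       445.9067     1,337.7202
  4       600.00       403.9010     1,615.6041
  5       600.00       365.8524     1,829.2619
  6       600.00       331.3880     1,988.3281
  7    10,600.00     5,303.0088    37,121.0619
  Σ                  7,885.8163    45,420.0166
Price P = Σ PV = 7,885.8163.
Macaulay duration = Σ(t·PV) / P = 45,420.0166 / 7,885.8163 = 5.75971 years.

5.7597 years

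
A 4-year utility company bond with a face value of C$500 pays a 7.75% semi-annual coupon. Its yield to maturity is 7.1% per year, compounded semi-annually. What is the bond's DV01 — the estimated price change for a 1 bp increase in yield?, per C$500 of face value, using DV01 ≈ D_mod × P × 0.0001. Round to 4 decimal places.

Periodic yield y = 0.0355.
  t   CF        PV=CF/(1+0.0355)^t    t·PV
  1       19.375        18.7108        18.7108
  2       19.375        18.0693        36.1386
  3       19.375        17.4498        52.3495
  4       19.375        16.8516        67.4064
  5       19.375        16.2739        81.3694
  6       19.375        15.7160        94.2958
  7       19.375        15.1772       106.2402
  8      519.375       392.8984     3,143.1869
  Σ                    511.1469     3,599.6976
P = 511.1469; D_Mac = 7.04239 half-year periods = 3.52120 yrs; D_mod = 3.40048 yrs.
DV01 ≈ 3.40048 × 511.1469 × 0.0001 = 0.173814.

C$0.1738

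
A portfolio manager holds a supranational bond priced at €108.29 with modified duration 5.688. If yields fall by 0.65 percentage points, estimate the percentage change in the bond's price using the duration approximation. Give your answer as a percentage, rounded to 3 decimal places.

+3.697%

Duration approximation: ΔP/P ≈ -D_mod · Δy = -5.688 × (-0.0065) = +0.036972.
As a percentage: +3.6972%.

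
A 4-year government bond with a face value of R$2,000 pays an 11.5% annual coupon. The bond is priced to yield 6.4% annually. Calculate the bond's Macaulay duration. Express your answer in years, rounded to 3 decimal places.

3.470 years

Periodic yield y = 0.064. Discount each cash flow and weight by its year:
  t   CF        PV=CF/(1+0.064)^t    t·PV
  1       230.00       216.1654       216.1654
  2       230.00       203.1630       406.3260
  3       230.00       190.9427       572.8280
  4     2,230.00     1,739.9563     6,959.8254
  Σ                  2,350.2274     8,155.1447
Price P = Σ PV = 2,350.2274.
Macaulay duration = Σ(t·PV) / P = 8,155.1447 / 2,350.2274 = 3.46994 years.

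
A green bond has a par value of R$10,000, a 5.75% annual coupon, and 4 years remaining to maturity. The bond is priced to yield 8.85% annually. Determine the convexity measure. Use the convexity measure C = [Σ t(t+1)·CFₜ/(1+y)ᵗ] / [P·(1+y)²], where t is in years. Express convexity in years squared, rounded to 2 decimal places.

With y = 0.0885:
  t   CF        PV=CF/(1+0.0885)^t    t·PV        t(t+1)·PV
  1       575.00       528.2499       528.2499       1,056.4998
  2       575.00       485.3008       970.6015       2,911.8046
  3       575.00       445.8436     1,337.5308       5,350.1233
  4    10,575.00     7,532.9770    30,131.9081     150,659.5404
  Σ                  8,992.3713    32,968.2903     159,977.9681
P = 8,992.3713.
Convexity = Σ t(t+1)·PV / [P·(1+y)²] = 159,977.9681 / (8,992.3713 × 1.184832) = 15.01513.

15.02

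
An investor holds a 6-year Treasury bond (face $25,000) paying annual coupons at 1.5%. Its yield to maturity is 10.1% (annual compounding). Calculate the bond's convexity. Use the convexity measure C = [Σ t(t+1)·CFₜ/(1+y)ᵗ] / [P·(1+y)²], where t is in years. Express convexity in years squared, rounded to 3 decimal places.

With y = 0.101:
  t   CF        PV=CF/(1+0.101)^t    t·PV        t(t+1)·PV
  1       375.00       340.5995       340.5995         681.1989
  2       375.00       309.3546       618.7093       1,856.1278
  3       375.00       280.9761       842.9282       3,371.7127
  4       375.00       255.2008     1,020.8031       5,104.0155
  5       375.00       231.7900     1,158.9499       6,953.6996
  6    25,375.00    14,245.6456    85,473.8738     598,317.1169
  Σ                 15,663.5666    89,455.8638     616,283.8715
P = 15,663.5666.
Convexity = Σ t(t+1)·PV / [P·(1+y)²] = 616,283.8715 / (15,663.5666 × 1.212201) = 32.45753.

32.458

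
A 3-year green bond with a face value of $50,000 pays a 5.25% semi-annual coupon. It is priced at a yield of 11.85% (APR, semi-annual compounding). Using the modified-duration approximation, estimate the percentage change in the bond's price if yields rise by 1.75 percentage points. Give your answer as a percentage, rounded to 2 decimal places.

Periodic yield y = 0.05925. Modified duration first:
  t   CF        PV=CF/(1+0.05925)^t    t·PV
  1     1,312.50     1,239.0843     1,239.0843
  2     1,312.50     1,169.7751     2,339.5502
  3     1,312.50     1,104.3428     3,313.0283
  4     1,312.50     1,042.5705     4,170.2819
  5     1,312.50       984.2535     4,921.2673
  6    51,312.50    36,327.2346   217,963.4075
  Σ                 41,867.2606   233,946.6195
P = 41,867.2606; D_Mac = 5.58782 half-year periods = 2.79391 yrs; D_mod = 2.79391/(1+0.05925) = 2.63763 yrs.
ΔP/P ≈ -D_mod · Δy = -2.63763 × (+0.0175) = -0.046159 = -4.6159%.

-4.62%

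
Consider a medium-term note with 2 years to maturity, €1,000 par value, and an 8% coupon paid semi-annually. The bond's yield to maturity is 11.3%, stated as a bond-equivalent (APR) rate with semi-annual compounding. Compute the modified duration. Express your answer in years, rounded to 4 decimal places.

1.7830 years

Periodic yield y = 0.0565. First find Macaulay duration:
  t   CF        PV=CF/(1+0.0565)^t    t·PV
  1        40.00        37.8609        37.8609
  2        40.00        35.8361        71.6722
  3        40.00        33.9197       101.7590
  4     1,040.00       834.7479     3,338.9916
  Σ                    942.3645     3,550.2837
P = 942.3645; Macaulay duration = 3,550.2837 / 942.3645 = 3.76742 half-year periods = 1.88371 years.
Modified duration = D_Mac / (1 + y) = 1.88371 / 1.0565 = 1.78297 years.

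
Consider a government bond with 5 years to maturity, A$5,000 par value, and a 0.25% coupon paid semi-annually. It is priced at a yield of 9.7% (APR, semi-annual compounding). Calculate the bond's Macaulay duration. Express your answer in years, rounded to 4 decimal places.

4.9624 years

Periodic yield y = 0.0485. Discount each cash flow and weight by its period:
  t   CF        PV=CF/(1+0.0485)^t    t·PV
  1         6.25         5.9609         5.9609
  2         6.25         5.6852        11.3703
  3         6.25         5.4222        16.2666
  4         6.25         5.1714        20.6855
  5         6.25         4.9322        24.6608
  6         6.25         4.7040        28.2241
  7         6.25         4.4864        31.4050
  8         6.25         4.2789        34.2312
  9         6.25         4.0810        36.7288
  10    5,006.25     3,117.6559    31,176.5594
  Σ                  3,162.3781    31,386.0927
Price P = Σ PV = 3,162.3781.
Macaulay duration = Σ(t·PV) / P = 31,386.0927 / 3,162.3781 = 9.92484 half-year periods.
In years: 9.92484 / 2 = 4.96242 years.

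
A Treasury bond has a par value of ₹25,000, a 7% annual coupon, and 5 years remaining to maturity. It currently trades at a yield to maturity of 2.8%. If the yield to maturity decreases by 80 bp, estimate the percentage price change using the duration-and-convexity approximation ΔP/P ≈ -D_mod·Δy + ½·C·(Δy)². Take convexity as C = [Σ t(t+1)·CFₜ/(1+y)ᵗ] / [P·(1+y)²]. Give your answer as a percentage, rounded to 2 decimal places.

With y = 0.028:
  t   CF        PV=CF/(1+0.028)^t    t·PV        t(t+1)·PV
  1     1,750.00     1,702.3346     1,702.3346       3,404.6693
  2     1,750.00     1,655.9675     3,311.9351       9,935.8052
  3     1,750.00     1,610.8634     4,832.5901      19,330.3604
  4     1,750.00     1,566.9877     6,267.9508      31,339.7542
  5    26,750.00    23,300.1230   116,500.6148     699,003.6891
  Σ                 29,836.2762   132,615.4255     763,014.2781
P = 29,836.2762; D_Mac = 4.44477 yrs; D_mod = 4.32371 yrs; C = 24.19925.
Duration effect: -4.32371 × (-0.008) = +0.034590
Convexity effect: 0.5 × 24.19925 × (-0.008)² = +0.0007744
ΔP/P ≈ +0.034590 + 0.0007744 = +0.035364 = +3.5364%.

+3.54%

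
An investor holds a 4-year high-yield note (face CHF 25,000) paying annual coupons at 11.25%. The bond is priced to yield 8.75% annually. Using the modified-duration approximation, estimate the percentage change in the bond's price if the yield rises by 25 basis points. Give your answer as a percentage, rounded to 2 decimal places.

Periodic yield y = 0.0875. Modified duration first:
  t   CF        PV=CF/(1+0.0875)^t    t·PV
  1     2,812.50     2,586.2069     2,586.2069
  2     2,812.50     2,378.1213     4,756.2426
  3     2,812.50     2,186.7782     6,560.3346
  4    27,812.50    19,884.8796    79,539.5184
  Σ                 27,035.9860    93,442.3025
P = 27,035.9860; D_Mac = 3.45622 yrs; D_mod = 3.45622/(1+0.0875) = 3.17813 yrs.
ΔP/P ≈ -D_mod · Δy = -3.17813 × (+0.0025) = -0.007945 = -0.7945%.

-0.79%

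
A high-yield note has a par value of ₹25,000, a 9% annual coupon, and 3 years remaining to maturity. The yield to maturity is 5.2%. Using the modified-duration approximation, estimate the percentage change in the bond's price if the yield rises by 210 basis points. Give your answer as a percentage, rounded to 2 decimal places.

Periodic yield y = 0.052. Modified duration first:
  t   CF        PV=CF/(1+0.052)^t    t·PV
  1     2,250.00     2,138.7833     2,138.7833
  2     2,250.00     2,033.0639     4,066.1279
  3    27,250.00    23,405.5735    70,216.7205
  Σ                 27,577.4207    76,421.6317
P = 27,577.4207; D_Mac = 2.77117 yrs; D_mod = 2.77117/(1+0.052) = 2.63419 yrs.
ΔP/P ≈ -D_mod · Δy = -2.63419 × (+0.021) = -0.055318 = -5.5318%.

-5.53%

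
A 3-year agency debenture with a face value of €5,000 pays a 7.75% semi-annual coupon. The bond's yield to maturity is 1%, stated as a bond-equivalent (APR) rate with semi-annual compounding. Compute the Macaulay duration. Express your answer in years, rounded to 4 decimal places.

Periodic yield y = 0.005. Discount each cash flow and weight by its period:
  t   CF        PV=CF/(1+0.005)^t    t·PV
  1       193.75       192.7861       192.7861
  2       193.75       191.8269       383.6539
  3       193.75       190.8726       572.6177
  4       193.75       189.9230       759.6918
  5       193.75       188.9781       944.8903
  6     5,193.75     5,040.6283    30,243.7696
  Σ                  5,995.0149    33,097.4094
Price P = Σ PV = 5,995.0149.
Macaulay duration = Σ(t·PV) / P = 33,097.4094 / 5,995.0149 = 5.52082 half-year periods.
In years: 5.52082 / 2 = 2.76041 years.

2.7604 years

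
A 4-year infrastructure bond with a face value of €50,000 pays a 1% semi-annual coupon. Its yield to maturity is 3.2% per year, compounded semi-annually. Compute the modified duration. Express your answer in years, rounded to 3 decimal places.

Periodic yield y = 0.016. First find Macaulay duration:
  t   CF        PV=CF/(1+0.016)^t    t·PV
  1       250.00       246.0630       246.0630
  2       250.00       242.1880       484.3760
  3       250.00       238.3740       715.1220
  4       250.00       234.6201       938.4803
  5       250.00       230.9253     1,154.6264
  6       250.00       227.2887     1,363.7319
  7       250.00       223.7093     1,565.9652
  8    50,250.00    44,257.4515   354,059.6123
  Σ                 45,900.6198   360,527.9771
P = 45,900.6198; Macaulay duration = 360,527.9771 / 45,900.6198 = 7.85453 half-year periods = 3.92727 years.
Modified duration = D_Mac / (1 + y) = 3.92727 / 1.016 = 3.86542 years.

3.865 years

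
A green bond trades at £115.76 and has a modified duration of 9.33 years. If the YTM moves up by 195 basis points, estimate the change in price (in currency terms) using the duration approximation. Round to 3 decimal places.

-£21.061

Duration approximation: ΔP/P ≈ -D_mod · Δy = -9.33 × (+0.0195) = -0.181935.
ΔP ≈ 115.76 × (-0.181935) = -21.0607956.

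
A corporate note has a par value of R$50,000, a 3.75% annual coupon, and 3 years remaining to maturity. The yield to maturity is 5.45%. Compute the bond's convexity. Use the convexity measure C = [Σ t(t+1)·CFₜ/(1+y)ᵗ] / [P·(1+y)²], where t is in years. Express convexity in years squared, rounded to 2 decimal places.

10.27

With y = 0.0545:
  t   CF        PV=CF/(1+0.0545)^t    t·PV        t(t+1)·PV
  1     1,875.00     1,778.0939     1,778.0939       3,556.1878
  2     1,875.00     1,686.1962     3,372.3924      10,117.1771
  3    51,875.00    44,240.3300   132,720.9899     530,883.9596
  Σ                 47,704.6200   137,871.4762     544,557.3245
P = 47,704.6200.
Convexity = Σ t(t+1)·PV / [P·(1+y)²] = 544,557.3245 / (47,704.6200 × 1.111970) = 10.26573.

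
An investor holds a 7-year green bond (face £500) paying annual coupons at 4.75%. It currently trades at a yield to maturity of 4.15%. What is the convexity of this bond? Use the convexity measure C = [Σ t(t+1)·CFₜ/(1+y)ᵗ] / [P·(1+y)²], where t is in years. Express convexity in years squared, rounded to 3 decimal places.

With y = 0.0415:
  t   CF        PV=CF/(1+0.0415)^t    t·PV        t(t+1)·PV
  1        23.75        22.8036        22.8036          45.6073
  2        23.75        21.8950        43.7900         131.3700
  3        23.75        21.0226        63.0677         252.2708
  4        23.75        20.1849        80.7396         403.6979
  5        23.75        19.3806        96.9030         581.4180
  6        23.75        18.6084       111.6501         781.5509
  7       523.75       394.0117     2,758.0819      22,064.6551
  Σ                    517.9068     3,177.0360      24,260.5701
P = 517.9068.
Convexity = Σ t(t+1)·PV / [P·(1+y)²] = 24,260.5701 / (517.9068 × 1.084722) = 43.18480.

43.185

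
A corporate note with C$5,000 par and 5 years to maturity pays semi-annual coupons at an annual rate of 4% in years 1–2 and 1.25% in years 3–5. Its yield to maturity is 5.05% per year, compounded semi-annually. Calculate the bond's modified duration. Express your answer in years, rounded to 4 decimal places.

Periodic yield y = 0.02525. First find Macaulay duration:
  t   CF        PV=CF/(1+0.02525)^t    t·PV
  1       100.00        97.5372        97.5372
  2       100.00        95.1350       190.2701
  3       100.00        92.7920       278.3761
  4       100.00        90.5067       362.0269
  5        31.25        27.5868       137.9339
  6        31.25        26.9074       161.4443
  7        31.25        26.2447       183.7129
  8        31.25        25.5983       204.7867
  9        31.25        24.9679       224.7111
  10    5,031.25     3,920.8310    39,208.3095
  Σ                  4,428.1070    41,049.1087
P = 4,428.1070; Macaulay duration = 41,049.1087 / 4,428.1070 = 9.27013 half-year periods = 4.63506 years.
Modified duration = D_Mac / (1 + y) = 4.63506 / 1.02525 = 4.52091 years.

4.5209 years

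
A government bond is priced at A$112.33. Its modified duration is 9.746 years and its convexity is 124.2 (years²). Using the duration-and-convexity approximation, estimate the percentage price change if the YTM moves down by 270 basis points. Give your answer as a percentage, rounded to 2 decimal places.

+30.84%

Duration effect: -D_mod·Δy = -9.746 × (-0.027) = +0.263142
Convexity effect: ½·C·(Δy)² = 0.5 × 124.2 × (-0.027)² = +0.0452709
ΔP/P ≈ +0.263142 + 0.0452709 = +0.3084129
= +30.84129%.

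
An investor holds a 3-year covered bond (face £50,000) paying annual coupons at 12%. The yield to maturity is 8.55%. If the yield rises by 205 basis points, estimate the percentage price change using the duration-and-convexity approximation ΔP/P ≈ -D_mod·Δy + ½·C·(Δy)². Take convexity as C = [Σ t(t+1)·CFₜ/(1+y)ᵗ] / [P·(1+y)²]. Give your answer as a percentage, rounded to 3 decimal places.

With y = 0.0855:
  t   CF        PV=CF/(1+0.0855)^t    t·PV        t(t+1)·PV
  1     6,000.00     5,527.4067     5,527.4067      11,054.8135
  2     6,000.00     5,092.0375    10,184.0750      30,552.2251
  3    56,000.00    43,782.2971   131,346.8913     525,387.5651
  Σ                 54,401.7413   147,058.3730     566,994.6037
P = 54,401.7413; D_Mac = 2.70319 yrs; D_mod = 2.49027 yrs; C = 8.84518.
Duration effect: -2.49027 × (+0.0205) = -0.051051
Convexity effect: 0.5 × 8.84518 × (0.0205)² = +0.0018586
ΔP/P ≈ -0.051051 + 0.0018586 = -0.049192 = -4.9192%.

-4.919%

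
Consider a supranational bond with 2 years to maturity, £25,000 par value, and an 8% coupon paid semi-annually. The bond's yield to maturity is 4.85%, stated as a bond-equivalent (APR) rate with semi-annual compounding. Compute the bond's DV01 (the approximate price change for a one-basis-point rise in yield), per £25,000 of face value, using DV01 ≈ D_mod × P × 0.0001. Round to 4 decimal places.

Periodic yield y = 0.02425.
  t   CF        PV=CF/(1+0.02425)^t    t·PV
  1     1,000.00       976.3241       976.3241
  2     1,000.00       953.2088     1,906.4177
  3     1,000.00       930.6408     2,791.9224
  4    26,000.00    23,623.7837    94,495.1348
  Σ                 26,483.9574   100,169.7989
P = 26,483.9574; D_Mac = 3.78228 half-year periods = 1.89114 yrs; D_mod = 1.84637 yrs.
DV01 ≈ 1.84637 × 26,483.9574 × 0.0001 = 4.889910.

£4.8899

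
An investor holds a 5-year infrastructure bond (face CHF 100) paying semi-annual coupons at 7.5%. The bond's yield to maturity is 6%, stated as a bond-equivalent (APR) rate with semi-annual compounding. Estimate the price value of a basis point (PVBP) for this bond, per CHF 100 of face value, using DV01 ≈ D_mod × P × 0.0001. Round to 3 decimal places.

CHF 0.044

Periodic yield y = 0.03.
  t   CF        PV=CF/(1+0.03)^t    t·PV
  1         3.75         3.6408         3.6408
  2         3.75         3.5347         7.0695
  3         3.75         3.4318        10.2953
  4         3.75         3.3318        13.3273
  5         3.75         3.2348        16.1739
  6         3.75         3.1406        18.8434
  7         3.75         3.0491        21.3437
  8         3.75         2.9603        23.6823
  9         3.75         2.8741        25.8666
  10      103.75        77.1997       771.9974
  Σ                    106.3977       912.2401
P = 106.3977; D_Mac = 8.57387 half-year periods = 4.28694 yrs; D_mod = 4.16208 yrs.
DV01 ≈ 4.16208 × 106.3977 × 0.0001 = 0.044284.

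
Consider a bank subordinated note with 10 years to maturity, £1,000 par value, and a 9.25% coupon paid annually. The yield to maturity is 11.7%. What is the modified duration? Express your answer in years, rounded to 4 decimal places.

5.9806 years

Periodic yield y = 0.117. First find Macaulay duration:
  t   CF        PV=CF/(1+0.117)^t    t·PV
  1        92.50        82.8111        82.8111
  2        92.50        74.1371       148.2741
  3        92.50        66.3716       199.1148
  4        92.50        59.4195       237.6780
  5        92.50        53.1956       265.9781
  6        92.50        47.6237       285.7419
  7        92.50        42.6353       298.4472
  8        92.50        38.1695       305.3559
  9        92.50        34.1714       307.5429
  10    1,092.50       361.3181     3,613.1810
  Σ                    859.8529     5,744.1250
P = 859.8529; Macaulay duration = 5,744.1250 / 859.8529 = 6.68036 years.
Modified duration = D_Mac / (1 + y) = 6.68036 / 1.117 = 5.98062 years.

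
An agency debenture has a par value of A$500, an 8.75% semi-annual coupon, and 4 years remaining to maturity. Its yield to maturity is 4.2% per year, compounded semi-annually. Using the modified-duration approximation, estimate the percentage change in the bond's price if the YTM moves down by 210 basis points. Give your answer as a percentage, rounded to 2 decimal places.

+7.21%

Periodic yield y = 0.021. Modified duration first:
  t   CF        PV=CF/(1+0.021)^t    t·PV
  1       21.875        21.4251        21.4251
  2       21.875        20.9844        41.9688
  3       21.875        20.5528        61.6584
  4       21.875        20.1301        80.5202
  5       21.875        19.7160        98.5801
  6       21.875        19.3105       115.8630
  7       21.875        18.9133       132.3933
  8      521.875       441.9372     3,535.4976
  Σ                    582.9694     4,087.9065
P = 582.9694; D_Mac = 7.01221 half-year periods = 3.50611 yrs; D_mod = 3.50611/(1+0.021) = 3.43399 yrs.
ΔP/P ≈ -D_mod · Δy = -3.43399 × (-0.021) = +0.072114 = +7.2114%.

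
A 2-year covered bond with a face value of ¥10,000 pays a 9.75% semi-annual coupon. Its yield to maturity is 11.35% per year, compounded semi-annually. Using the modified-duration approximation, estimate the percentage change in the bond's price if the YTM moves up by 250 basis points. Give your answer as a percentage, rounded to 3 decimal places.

-4.407%

Periodic yield y = 0.05675. Modified duration first:
  t   CF        PV=CF/(1+0.05675)^t    t·PV
  1       487.50       461.3201       461.3201
  2       487.50       436.5461       873.0922
  3       487.50       413.1025     1,239.3076
  4    10,487.50     8,409.7473    33,638.9893
  Σ                  9,720.7160    36,212.7092
P = 9,720.7160; D_Mac = 3.72531 half-year periods = 1.86266 yrs; D_mod = 1.86266/(1+0.05675) = 1.76263 yrs.
ΔP/P ≈ -D_mod · Δy = -1.76263 × (+0.025) = -0.044066 = -4.4066%.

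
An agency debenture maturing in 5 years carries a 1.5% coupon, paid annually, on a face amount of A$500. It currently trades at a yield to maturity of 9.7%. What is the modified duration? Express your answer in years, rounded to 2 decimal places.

Periodic yield y = 0.097. First find Macaulay duration:
  t   CF        PV=CF/(1+0.097)^t    t·PV
  1         7.50         6.8368         6.8368
  2         7.50         6.2323        12.4646
  3         7.50         5.6812        17.0437
  4         7.50         5.1789        20.7155
  5       507.50       319.4500     1,597.2501
  Σ                    343.3792     1,654.3106
P = 343.3792; Macaulay duration = 1,654.3106 / 343.3792 = 4.81774 years.
Modified duration = D_Mac / (1 + y) = 4.81774 / 1.097 = 4.39174 years.

4.39 years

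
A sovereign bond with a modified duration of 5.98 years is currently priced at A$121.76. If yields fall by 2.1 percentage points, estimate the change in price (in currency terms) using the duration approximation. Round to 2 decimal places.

Duration approximation: ΔP/P ≈ -D_mod · Δy = -5.98 × (-0.021) = +0.125580.
ΔP ≈ 121.76 × (+0.125580) = +15.2906208.

+A$15.29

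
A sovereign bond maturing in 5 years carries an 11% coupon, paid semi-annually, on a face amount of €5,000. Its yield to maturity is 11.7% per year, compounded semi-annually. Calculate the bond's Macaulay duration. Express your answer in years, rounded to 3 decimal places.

Periodic yield y = 0.0585. Discount each cash flow and weight by its period:
  t   CF        PV=CF/(1+0.0585)^t    t·PV
  1       275.00       259.8016       259.8016
  2       275.00       245.4432       490.8864
  3       275.00       231.8783       695.6349
  4       275.00       219.0631       876.2524
  5       275.00       206.9562     1,034.7809
  6       275.00       195.5183     1,173.1101
  7       275.00       184.7127     1,292.9886
  8       275.00       174.5042     1,396.0333
  9       275.00       164.8599     1,483.7388
  10    5,275.00     2,987.5408    29,875.4077
  Σ                  4,870.2782    38,578.6346
Price P = Σ PV = 4,870.2782.
Macaulay duration = Σ(t·PV) / P = 38,578.6346 / 4,870.2782 = 7.92124 half-year periods.
In years: 7.92124 / 2 = 3.96062 years.

3.961 years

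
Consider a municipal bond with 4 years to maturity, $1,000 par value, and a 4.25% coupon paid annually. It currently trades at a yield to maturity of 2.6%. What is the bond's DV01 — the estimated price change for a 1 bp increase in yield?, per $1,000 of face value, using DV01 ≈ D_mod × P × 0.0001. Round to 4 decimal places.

Periodic yield y = 0.026.
  t   CF        PV=CF/(1+0.026)^t    t·PV
  1        42.50        41.4230        41.4230
  2        42.50        40.3733        80.7466
  3        42.50        39.3502       118.0506
  4     1,042.50       940.7768     3,763.1074
  Σ                  1,061.9233     4,003.3276
P = 1,061.9233; D_Mac = 3.76988 yrs; D_mod = 3.67435 yrs.
DV01 ≈ 3.67435 × 1,061.9233 × 0.0001 = 0.390188.

$0.3902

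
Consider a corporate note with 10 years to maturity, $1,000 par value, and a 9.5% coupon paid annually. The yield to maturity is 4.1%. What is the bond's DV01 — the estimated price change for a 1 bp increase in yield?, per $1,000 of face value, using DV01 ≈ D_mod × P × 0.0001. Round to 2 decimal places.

Periodic yield y = 0.041.
  t   CF        PV=CF/(1+0.041)^t    t·PV
  1        95.00        91.2584        91.2584
  2        95.00        87.6642       175.3283
  3        95.00        84.2115       252.6345
  4        95.00        80.8948       323.5793
  5        95.00        77.7088       388.5438
  6        95.00        74.6482       447.8891
  7        95.00        71.7081       501.9570
  8        95.00        68.8839       551.0713
  9        95.00        66.1709       595.5381
  10    1,095.00       732.6673     7,326.6733
  Σ                  1,435.8161    10,654.4730
P = 1,435.8161; D_Mac = 7.42050 yrs; D_mod = 7.12824 yrs.
DV01 ≈ 7.12824 × 1,435.8161 × 0.0001 = 1.023484.

$1.02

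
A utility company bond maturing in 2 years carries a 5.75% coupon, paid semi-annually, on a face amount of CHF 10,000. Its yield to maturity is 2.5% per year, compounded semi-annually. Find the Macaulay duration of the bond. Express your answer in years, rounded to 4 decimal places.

Periodic yield y = 0.0125. Discount each cash flow and weight by its period:
  t   CF        PV=CF/(1+0.0125)^t    t·PV
  1       287.50       283.9506       283.9506
  2       287.50       280.4451       560.8901
  3       287.50       276.9828       830.9483
  4    10,287.50     9,788.8060    39,155.2239
  Σ                 10,630.1844    40,831.0130
Price P = Σ PV = 10,630.1844.
Macaulay duration = Σ(t·PV) / P = 40,831.0130 / 10,630.1844 = 3.84104 half-year periods.
In years: 3.84104 / 2 = 1.92052 years.

1.9205 years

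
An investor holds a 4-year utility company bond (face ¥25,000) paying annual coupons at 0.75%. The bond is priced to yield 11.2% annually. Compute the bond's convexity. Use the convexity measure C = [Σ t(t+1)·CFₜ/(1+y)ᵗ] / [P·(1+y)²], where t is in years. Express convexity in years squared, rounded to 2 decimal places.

With y = 0.112:
  t   CF        PV=CF/(1+0.112)^t    t·PV        t(t+1)·PV
  1       187.50       168.6151       168.6151         337.2302
  2       187.50       151.6323       303.2646         909.7937
  3       187.50       136.3600       409.0799       1,636.3197
  4    25,187.50    16,472.7427    65,890.9707     329,454.8537
  Σ                 16,929.3501    66,771.9304     332,338.1973
P = 16,929.3501.
Convexity = Σ t(t+1)·PV / [P·(1+y)²] = 332,338.1973 / (16,929.3501 × 1.236544) = 15.87561.

15.88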